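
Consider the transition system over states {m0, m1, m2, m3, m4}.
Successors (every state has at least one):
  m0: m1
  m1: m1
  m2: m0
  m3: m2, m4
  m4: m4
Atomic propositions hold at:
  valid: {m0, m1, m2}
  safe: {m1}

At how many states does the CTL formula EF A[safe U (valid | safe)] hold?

Sat(valid | safe) = {m0, m1, m2}
A[safe U (valid | safe)]: least fixpoint, start Z0 = Sat((valid | safe)) = {m0, m1, m2}, add states in Sat(safe) with every successor in Z. Already a fixed point.
Sat(A[safe U (valid | safe)]) = {m0, m1, m2}
EF A[safe U (valid | safe)]: least fixpoint, start Z0 = {m0, m1, m2}, add states with some successor in Z. Z1 = {m0, m1, m2, m3}; fixed.
Sat(EF A[safe U (valid | safe)]) = {m0, m1, m2, m3}
|Sat(EF A[safe U (valid | safe)])| = |{m0, m1, m2, m3}| = 4.

4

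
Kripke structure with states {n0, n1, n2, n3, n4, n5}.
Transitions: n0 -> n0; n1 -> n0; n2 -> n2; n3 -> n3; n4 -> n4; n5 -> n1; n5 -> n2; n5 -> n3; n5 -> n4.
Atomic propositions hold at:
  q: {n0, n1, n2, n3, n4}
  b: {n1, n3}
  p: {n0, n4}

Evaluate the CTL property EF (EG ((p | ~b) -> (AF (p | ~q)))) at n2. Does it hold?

No

Sat(~b) = {n0, n2, n4, n5}
Sat(p | ~b) = {n0, n2, n4, n5}
Sat(~q) = {n5}
Sat(p | ~q) = {n0, n4, n5}
AF (p | ~q): least fixpoint, start Z0 = {n0, n4, n5}, add states with every successor in Z. Z1 = {n0, n1, n4, n5}; fixed.
Sat(AF (p | ~q)) = {n0, n1, n4, n5}
Sat((p | ~b) -> (AF (p | ~q))) = {n0, n1, n3, n4, n5}
EG ((p | ~b) -> (AF (p | ~q))): greatest fixpoint, start Z0 = {n0, n1, n3, n4, n5}, keep only states in Sat with some successor in Z. Already a fixed point.
Sat(EG ((p | ~b) -> (AF (p | ~q)))) = {n0, n1, n3, n4, n5}
EF (EG ((p | ~b) -> (AF (p | ~q)))): least fixpoint, start Z0 = {n0, n1, n3, n4, n5}, add states with some successor in Z. Already a fixed point.
Sat(EF (EG ((p | ~b) -> (AF (p | ~q))))) = {n0, n1, n3, n4, n5}
n2 ∉ Sat(EF (EG ((p | ~b) -> (AF (p | ~q))))) = {n0, n1, n3, n4, n5}, so the formula does not hold at n2.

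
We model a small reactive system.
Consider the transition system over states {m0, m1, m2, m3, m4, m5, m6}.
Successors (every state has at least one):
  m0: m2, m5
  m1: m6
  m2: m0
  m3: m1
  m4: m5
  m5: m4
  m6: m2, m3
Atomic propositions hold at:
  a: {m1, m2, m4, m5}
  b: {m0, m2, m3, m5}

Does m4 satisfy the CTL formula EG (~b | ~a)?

No

Sat(~b) = {m1, m4, m6}
Sat(~a) = {m0, m3, m6}
Sat(~b | ~a) = {m0, m1, m3, m4, m6}
EG (~b | ~a): greatest fixpoint, start Z0 = {m0, m1, m3, m4, m6}, keep only states in Sat with some successor in Z. Z1 = {m1, m3, m6}; fixed.
Sat(EG (~b | ~a)) = {m1, m3, m6}
m4 ∉ Sat(EG (~b | ~a)) = {m1, m3, m6}, so the formula does not hold at m4.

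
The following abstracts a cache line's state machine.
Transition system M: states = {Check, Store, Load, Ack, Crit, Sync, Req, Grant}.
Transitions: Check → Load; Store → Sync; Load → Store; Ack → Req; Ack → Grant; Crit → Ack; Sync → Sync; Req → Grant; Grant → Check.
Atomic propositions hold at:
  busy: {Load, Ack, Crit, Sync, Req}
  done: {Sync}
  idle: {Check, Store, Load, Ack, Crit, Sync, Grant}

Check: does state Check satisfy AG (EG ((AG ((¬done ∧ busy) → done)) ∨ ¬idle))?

No

Sat(¬done) = {Check, Store, Load, Ack, Crit, Req, Grant}
Sat(¬done ∧ busy) = {Load, Ack, Crit, Req}
Sat((¬done ∧ busy) → done) = {Check, Store, Sync, Grant}
AG ((¬done ∧ busy) → done): greatest fixpoint, start Z0 = {Check, Store, Sync, Grant}, keep only states in Sat with every successor in Z. Z1 = {Store, Sync, Grant}; Z2 = {Store, Sync}; fixed.
Sat(AG ((¬done ∧ busy) → done)) = {Store, Sync}
Sat(¬idle) = {Req}
Sat((AG ((¬done ∧ busy) → done)) ∨ ¬idle) = {Store, Sync, Req}
EG ((AG ((¬done ∧ busy) → done)) ∨ ¬idle): greatest fixpoint, start Z0 = {Store, Sync, Req}, keep only states in Sat with some successor in Z. Z1 = {Store, Sync}; fixed.
Sat(EG ((AG ((¬done ∧ busy) → done)) ∨ ¬idle)) = {Store, Sync}
AG (EG ((AG ((¬done ∧ busy) → done)) ∨ ¬idle)): greatest fixpoint, start Z0 = {Store, Sync}, keep only states in Sat with every successor in Z. Already a fixed point.
Sat(AG (EG ((AG ((¬done ∧ busy) → done)) ∨ ¬idle))) = {Store, Sync}
Check ∉ Sat(AG (EG ((AG ((¬done ∧ busy) → done)) ∨ ¬idle))) = {Store, Sync}, so the formula does not hold at Check.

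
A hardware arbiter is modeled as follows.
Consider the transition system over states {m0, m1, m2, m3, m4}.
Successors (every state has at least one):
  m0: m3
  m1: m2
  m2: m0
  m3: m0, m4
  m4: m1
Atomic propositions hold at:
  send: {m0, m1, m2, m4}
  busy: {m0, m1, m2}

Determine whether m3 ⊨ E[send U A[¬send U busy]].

No

Sat(¬send) = {m3}
A[¬send U busy]: least fixpoint, start Z0 = Sat(busy) = {m0, m1, m2}, add states in Sat(¬send) with every successor in Z. Already a fixed point.
Sat(A[¬send U busy]) = {m0, m1, m2}
E[send U A[¬send U busy]]: least fixpoint, start Z0 = Sat(A[¬send U busy]) = {m0, m1, m2}, add states in Sat(send) with some successor in Z. Z1 = {m0, m1, m2, m4}; fixed.
Sat(E[send U A[¬send U busy]]) = {m0, m1, m2, m4}
m3 ∉ Sat(E[send U A[¬send U busy]]) = {m0, m1, m2, m4}, so the formula does not hold at m3.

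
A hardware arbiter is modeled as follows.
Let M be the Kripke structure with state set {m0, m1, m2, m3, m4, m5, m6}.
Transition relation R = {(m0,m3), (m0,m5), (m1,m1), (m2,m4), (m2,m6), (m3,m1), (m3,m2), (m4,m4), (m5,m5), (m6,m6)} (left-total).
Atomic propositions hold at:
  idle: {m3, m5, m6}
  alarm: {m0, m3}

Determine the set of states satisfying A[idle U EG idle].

{m5, m6}

EG idle: greatest fixpoint, start Z0 = {m3, m5, m6}, keep only states in Sat with some successor in Z. Z1 = {m5, m6}; fixed.
Sat(EG idle) = {m5, m6}
A[idle U EG idle]: least fixpoint, start Z0 = Sat(EG idle) = {m5, m6}, add states in Sat(idle) with every successor in Z. Already a fixed point.
Sat(A[idle U EG idle]) = {m5, m6}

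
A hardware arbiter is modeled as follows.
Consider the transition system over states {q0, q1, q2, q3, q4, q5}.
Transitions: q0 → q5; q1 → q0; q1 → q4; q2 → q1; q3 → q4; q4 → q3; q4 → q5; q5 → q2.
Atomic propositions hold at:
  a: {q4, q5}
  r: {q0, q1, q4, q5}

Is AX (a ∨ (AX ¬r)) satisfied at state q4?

No

Sat(¬r) = {q2, q3}
Sat(AX ¬r) = {s : every successor in {q2, q3}} = {q5}
Sat(a ∨ (AX ¬r)) = {q4, q5}
Sat(AX (a ∨ (AX ¬r))) = {s : every successor in {q4, q5}} = {q0, q3}
q4 ∉ Sat(AX (a ∨ (AX ¬r))) = {q0, q3}, so the formula does not hold at q4.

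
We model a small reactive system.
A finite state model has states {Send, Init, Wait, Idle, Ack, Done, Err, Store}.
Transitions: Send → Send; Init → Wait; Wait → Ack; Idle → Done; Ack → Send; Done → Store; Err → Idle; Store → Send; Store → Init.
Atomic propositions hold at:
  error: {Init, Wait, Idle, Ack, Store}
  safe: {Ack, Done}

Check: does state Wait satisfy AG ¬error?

No

Sat(¬error) = {Send, Done, Err}
AG ¬error: greatest fixpoint, start Z0 = {Send, Done, Err}, keep only states in Sat with every successor in Z. Z1 = {Send}; fixed.
Sat(AG ¬error) = {Send}
Wait ∉ Sat(AG ¬error) = {Send}, so the formula does not hold at Wait.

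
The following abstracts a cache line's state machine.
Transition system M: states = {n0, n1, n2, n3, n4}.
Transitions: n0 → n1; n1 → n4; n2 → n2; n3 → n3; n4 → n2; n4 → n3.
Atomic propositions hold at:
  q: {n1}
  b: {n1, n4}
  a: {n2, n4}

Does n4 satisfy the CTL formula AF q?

No

AF q: least fixpoint, start Z0 = {n1}, add states with every successor in Z. Z1 = {n0, n1}; fixed.
Sat(AF q) = {n0, n1}
n4 ∉ Sat(AF q) = {n0, n1}, so the formula does not hold at n4.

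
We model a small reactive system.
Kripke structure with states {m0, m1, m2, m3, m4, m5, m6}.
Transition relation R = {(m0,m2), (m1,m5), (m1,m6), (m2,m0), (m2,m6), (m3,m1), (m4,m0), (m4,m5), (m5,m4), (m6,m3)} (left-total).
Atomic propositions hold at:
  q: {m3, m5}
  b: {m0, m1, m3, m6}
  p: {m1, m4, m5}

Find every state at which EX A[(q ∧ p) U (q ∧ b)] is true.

{m6}

Sat(q ∧ p) = {m5}
Sat(q ∧ b) = {m3}
A[(q ∧ p) U (q ∧ b)]: least fixpoint, start Z0 = Sat((q ∧ b)) = {m3}, add states in Sat(q ∧ p) with every successor in Z. Already a fixed point.
Sat(A[(q ∧ p) U (q ∧ b)]) = {m3}
Sat(EX A[(q ∧ p) U (q ∧ b)]) = {s : some successor in {m3}} = {m6}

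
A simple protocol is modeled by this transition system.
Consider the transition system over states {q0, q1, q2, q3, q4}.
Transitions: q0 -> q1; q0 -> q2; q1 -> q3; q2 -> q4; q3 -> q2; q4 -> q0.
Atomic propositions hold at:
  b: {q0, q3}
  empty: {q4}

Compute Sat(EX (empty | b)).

Sat(empty | b) = {q0, q3, q4}
Sat(EX (empty | b)) = {s : some successor in {q0, q3, q4}} = {q1, q2, q4}

{q1, q2, q4}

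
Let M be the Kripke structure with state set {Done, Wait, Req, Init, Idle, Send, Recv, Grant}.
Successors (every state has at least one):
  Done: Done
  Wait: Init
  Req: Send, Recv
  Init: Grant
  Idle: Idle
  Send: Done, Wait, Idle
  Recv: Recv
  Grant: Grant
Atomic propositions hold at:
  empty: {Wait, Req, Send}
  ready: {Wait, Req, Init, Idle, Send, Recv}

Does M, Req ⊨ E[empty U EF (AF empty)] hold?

Yes

AF empty: least fixpoint, start Z0 = {Wait, Req, Send}, add states with every successor in Z. Already a fixed point.
Sat(AF empty) = {Wait, Req, Send}
EF (AF empty): least fixpoint, start Z0 = {Wait, Req, Send}, add states with some successor in Z. Already a fixed point.
Sat(EF (AF empty)) = {Wait, Req, Send}
E[empty U EF (AF empty)]: least fixpoint, start Z0 = Sat(EF (AF empty)) = {Wait, Req, Send}, add states in Sat(empty) with some successor in Z. Already a fixed point.
Sat(E[empty U EF (AF empty)]) = {Wait, Req, Send}
Req ∈ Sat(E[empty U EF (AF empty)]) = {Wait, Req, Send}, so the formula holds at Req.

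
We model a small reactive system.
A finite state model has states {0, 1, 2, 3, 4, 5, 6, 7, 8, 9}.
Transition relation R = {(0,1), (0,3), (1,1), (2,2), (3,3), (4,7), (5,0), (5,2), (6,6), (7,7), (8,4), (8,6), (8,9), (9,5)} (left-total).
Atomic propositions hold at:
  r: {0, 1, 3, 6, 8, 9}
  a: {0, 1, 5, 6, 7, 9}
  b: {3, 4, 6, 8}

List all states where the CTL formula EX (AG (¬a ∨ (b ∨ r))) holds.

{0, 1, 2, 3, 5, 6, 8}

Sat(¬a) = {2, 3, 4, 8}
Sat(b ∨ r) = {0, 1, 3, 4, 6, 8, 9}
Sat(¬a ∨ (b ∨ r)) = {0, 1, 2, 3, 4, 6, 8, 9}
AG (¬a ∨ (b ∨ r)): greatest fixpoint, start Z0 = {0, 1, 2, 3, 4, 6, 8, 9}, keep only states in Sat with every successor in Z. Z1 = {0, 1, 2, 3, 6, 8}; Z2 = {0, 1, 2, 3, 6}; fixed.
Sat(AG (¬a ∨ (b ∨ r))) = {0, 1, 2, 3, 6}
Sat(EX (AG (¬a ∨ (b ∨ r)))) = {s : some successor in {0, 1, 2, 3, 6}} = {0, 1, 2, 3, 5, 6, 8}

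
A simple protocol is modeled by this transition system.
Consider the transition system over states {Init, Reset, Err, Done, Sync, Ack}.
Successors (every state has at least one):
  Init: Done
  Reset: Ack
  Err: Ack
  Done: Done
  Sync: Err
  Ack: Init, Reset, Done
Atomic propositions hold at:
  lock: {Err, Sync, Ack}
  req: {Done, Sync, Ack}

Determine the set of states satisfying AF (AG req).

{Init, Done}

AG req: greatest fixpoint, start Z0 = {Done, Sync, Ack}, keep only states in Sat with every successor in Z. Z1 = {Done}; fixed.
Sat(AG req) = {Done}
AF (AG req): least fixpoint, start Z0 = {Done}, add states with every successor in Z. Z1 = {Init, Done}; fixed.
Sat(AF (AG req)) = {Init, Done}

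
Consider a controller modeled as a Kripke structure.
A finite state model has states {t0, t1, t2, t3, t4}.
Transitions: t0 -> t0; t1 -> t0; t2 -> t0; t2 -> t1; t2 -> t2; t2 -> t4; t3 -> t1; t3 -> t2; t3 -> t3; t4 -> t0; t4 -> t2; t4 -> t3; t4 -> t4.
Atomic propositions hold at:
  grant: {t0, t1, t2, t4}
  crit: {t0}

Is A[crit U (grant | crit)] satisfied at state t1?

Sat(grant | crit) = {t0, t1, t2, t4}
A[crit U (grant | crit)]: least fixpoint, start Z0 = Sat((grant | crit)) = {t0, t1, t2, t4}, add states in Sat(crit) with every successor in Z. Already a fixed point.
Sat(A[crit U (grant | crit)]) = {t0, t1, t2, t4}
t1 ∈ Sat(A[crit U (grant | crit)]) = {t0, t1, t2, t4}, so the formula holds at t1.

Yes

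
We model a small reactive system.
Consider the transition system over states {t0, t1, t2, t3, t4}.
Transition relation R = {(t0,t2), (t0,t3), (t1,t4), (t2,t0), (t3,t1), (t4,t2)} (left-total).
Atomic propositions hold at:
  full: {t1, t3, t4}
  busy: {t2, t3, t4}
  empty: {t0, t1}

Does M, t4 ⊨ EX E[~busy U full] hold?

No

Sat(~busy) = {t0, t1}
E[~busy U full]: least fixpoint, start Z0 = Sat(full) = {t1, t3, t4}, add states in Sat(~busy) with some successor in Z. Z1 = {t0, t1, t3, t4}; fixed.
Sat(E[~busy U full]) = {t0, t1, t3, t4}
Sat(EX E[~busy U full]) = {s : some successor in {t0, t1, t3, t4}} = {t0, t1, t2, t3}
t4 ∉ Sat(EX E[~busy U full]) = {t0, t1, t2, t3}, so the formula does not hold at t4.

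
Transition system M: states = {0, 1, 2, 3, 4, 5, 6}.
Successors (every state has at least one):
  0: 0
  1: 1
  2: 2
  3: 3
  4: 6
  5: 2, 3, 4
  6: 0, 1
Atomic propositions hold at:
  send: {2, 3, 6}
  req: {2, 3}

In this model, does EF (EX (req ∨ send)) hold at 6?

Sat(req ∨ send) = {2, 3, 6}
Sat(EX (req ∨ send)) = {s : some successor in {2, 3, 6}} = {2, 3, 4, 5}
EF (EX (req ∨ send)): least fixpoint, start Z0 = {2, 3, 4, 5}, add states with some successor in Z. Already a fixed point.
Sat(EF (EX (req ∨ send))) = {2, 3, 4, 5}
6 ∉ Sat(EF (EX (req ∨ send))) = {2, 3, 4, 5}, so the formula does not hold at 6.

No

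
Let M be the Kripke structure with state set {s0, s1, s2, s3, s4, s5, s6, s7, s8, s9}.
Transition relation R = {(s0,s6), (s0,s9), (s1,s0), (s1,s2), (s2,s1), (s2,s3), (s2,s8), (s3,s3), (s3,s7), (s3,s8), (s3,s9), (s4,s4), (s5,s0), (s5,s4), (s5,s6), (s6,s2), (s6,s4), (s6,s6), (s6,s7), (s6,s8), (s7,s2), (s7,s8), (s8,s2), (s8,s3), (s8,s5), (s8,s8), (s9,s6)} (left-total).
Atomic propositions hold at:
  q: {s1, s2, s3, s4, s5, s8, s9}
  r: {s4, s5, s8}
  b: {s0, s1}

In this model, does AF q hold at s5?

Yes

AF q: least fixpoint, start Z0 = {s1, s2, s3, s4, s5, s8, s9}, add states with every successor in Z. Z1 = {s1, s2, s3, s4, s5, s7, s8, s9}; fixed.
Sat(AF q) = {s1, s2, s3, s4, s5, s7, s8, s9}
s5 ∈ Sat(AF q) = {s1, s2, s3, s4, s5, s7, s8, s9}, so the formula holds at s5.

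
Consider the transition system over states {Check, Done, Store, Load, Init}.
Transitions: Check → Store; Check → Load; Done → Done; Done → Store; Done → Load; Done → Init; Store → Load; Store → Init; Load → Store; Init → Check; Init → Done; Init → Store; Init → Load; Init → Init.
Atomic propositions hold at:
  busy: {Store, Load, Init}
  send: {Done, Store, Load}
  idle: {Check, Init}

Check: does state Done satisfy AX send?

Sat(AX send) = {s : every successor in {Done, Store, Load}} = {Check, Load}
Done ∉ Sat(AX send) = {Check, Load}, so the formula does not hold at Done.

No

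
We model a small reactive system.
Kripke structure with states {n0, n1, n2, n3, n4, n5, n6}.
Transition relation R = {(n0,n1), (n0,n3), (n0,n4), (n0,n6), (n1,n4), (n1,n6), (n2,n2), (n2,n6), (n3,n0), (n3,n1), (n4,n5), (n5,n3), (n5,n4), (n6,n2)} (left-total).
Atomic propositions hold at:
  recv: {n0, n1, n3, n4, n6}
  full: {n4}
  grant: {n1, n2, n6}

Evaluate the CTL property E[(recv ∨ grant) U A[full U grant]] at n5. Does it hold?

Sat(recv ∨ grant) = {n0, n1, n2, n3, n4, n6}
A[full U grant]: least fixpoint, start Z0 = Sat(grant) = {n1, n2, n6}, add states in Sat(full) with every successor in Z. Already a fixed point.
Sat(A[full U grant]) = {n1, n2, n6}
E[(recv ∨ grant) U A[full U grant]]: least fixpoint, start Z0 = Sat(A[full U grant]) = {n1, n2, n6}, add states in Sat(recv ∨ grant) with some successor in Z. Z1 = {n0, n1, n2, n3, n6}; fixed.
Sat(E[(recv ∨ grant) U A[full U grant]]) = {n0, n1, n2, n3, n6}
n5 ∉ Sat(E[(recv ∨ grant) U A[full U grant]]) = {n0, n1, n2, n3, n6}, so the formula does not hold at n5.

No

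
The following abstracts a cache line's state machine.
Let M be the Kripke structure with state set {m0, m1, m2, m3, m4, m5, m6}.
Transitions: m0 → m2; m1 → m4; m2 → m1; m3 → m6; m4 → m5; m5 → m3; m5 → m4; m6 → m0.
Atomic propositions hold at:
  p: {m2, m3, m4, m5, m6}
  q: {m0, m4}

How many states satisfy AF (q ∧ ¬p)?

3

Sat(¬p) = {m0, m1}
Sat(q ∧ ¬p) = {m0}
AF (q ∧ ¬p): least fixpoint, start Z0 = {m0}, add states with every successor in Z. Z1 = {m0, m6}; Z2 = {m0, m3, m6}; fixed.
Sat(AF (q ∧ ¬p)) = {m0, m3, m6}
|Sat(AF (q ∧ ¬p))| = |{m0, m3, m6}| = 3.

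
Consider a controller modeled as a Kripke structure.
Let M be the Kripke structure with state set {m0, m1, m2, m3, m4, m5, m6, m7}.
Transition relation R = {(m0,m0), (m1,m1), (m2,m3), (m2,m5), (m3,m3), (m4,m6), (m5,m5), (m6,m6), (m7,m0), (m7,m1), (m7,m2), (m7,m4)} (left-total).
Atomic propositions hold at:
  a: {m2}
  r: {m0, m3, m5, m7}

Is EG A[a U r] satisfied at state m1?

No

A[a U r]: least fixpoint, start Z0 = Sat(r) = {m0, m3, m5, m7}, add states in Sat(a) with every successor in Z. Z1 = {m0, m2, m3, m5, m7}; fixed.
Sat(A[a U r]) = {m0, m2, m3, m5, m7}
EG A[a U r]: greatest fixpoint, start Z0 = {m0, m2, m3, m5, m7}, keep only states in Sat with some successor in Z. Already a fixed point.
Sat(EG A[a U r]) = {m0, m2, m3, m5, m7}
m1 ∉ Sat(EG A[a U r]) = {m0, m2, m3, m5, m7}, so the formula does not hold at m1.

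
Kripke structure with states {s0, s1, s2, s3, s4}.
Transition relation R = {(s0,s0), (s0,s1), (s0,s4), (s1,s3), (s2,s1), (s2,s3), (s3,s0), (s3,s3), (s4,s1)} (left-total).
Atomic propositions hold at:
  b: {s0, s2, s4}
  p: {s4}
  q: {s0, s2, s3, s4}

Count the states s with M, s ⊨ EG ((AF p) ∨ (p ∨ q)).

3

AF p: least fixpoint, start Z0 = {s4}, add states with every successor in Z. Already a fixed point.
Sat(AF p) = {s4}
Sat(p ∨ q) = {s0, s2, s3, s4}
Sat((AF p) ∨ (p ∨ q)) = {s0, s2, s3, s4}
EG ((AF p) ∨ (p ∨ q)): greatest fixpoint, start Z0 = {s0, s2, s3, s4}, keep only states in Sat with some successor in Z. Z1 = {s0, s2, s3}; fixed.
Sat(EG ((AF p) ∨ (p ∨ q))) = {s0, s2, s3}
|Sat(EG ((AF p) ∨ (p ∨ q)))| = |{s0, s2, s3}| = 3.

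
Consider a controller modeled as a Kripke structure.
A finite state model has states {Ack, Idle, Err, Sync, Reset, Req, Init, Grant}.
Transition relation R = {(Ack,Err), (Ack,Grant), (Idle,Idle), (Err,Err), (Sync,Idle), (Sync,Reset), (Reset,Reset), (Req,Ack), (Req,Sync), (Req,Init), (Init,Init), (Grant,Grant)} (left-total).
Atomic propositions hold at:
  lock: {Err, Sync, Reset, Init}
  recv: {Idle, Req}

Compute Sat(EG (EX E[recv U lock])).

E[recv U lock]: least fixpoint, start Z0 = Sat(lock) = {Err, Sync, Reset, Init}, add states in Sat(recv) with some successor in Z. Z1 = {Err, Sync, Reset, Req, Init}; fixed.
Sat(E[recv U lock]) = {Err, Sync, Reset, Req, Init}
Sat(EX E[recv U lock]) = {s : some successor in {Err, Sync, Reset, Req, Init}} = {Ack, Err, Sync, Reset, Req, Init}
EG (EX E[recv U lock]): greatest fixpoint, start Z0 = {Ack, Err, Sync, Reset, Req, Init}, keep only states in Sat with some successor in Z. Already a fixed point.
Sat(EG (EX E[recv U lock])) = {Ack, Err, Sync, Reset, Req, Init}

{Ack, Err, Sync, Reset, Req, Init}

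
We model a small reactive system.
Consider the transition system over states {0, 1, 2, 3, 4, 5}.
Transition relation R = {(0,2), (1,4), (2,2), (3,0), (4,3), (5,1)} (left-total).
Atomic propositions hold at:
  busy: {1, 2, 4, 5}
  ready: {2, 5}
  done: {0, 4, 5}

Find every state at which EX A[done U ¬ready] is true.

Sat(¬ready) = {0, 1, 3, 4}
A[done U ¬ready]: least fixpoint, start Z0 = Sat(¬ready) = {0, 1, 3, 4}, add states in Sat(done) with every successor in Z. Z1 = {0, 1, 3, 4, 5}; fixed.
Sat(A[done U ¬ready]) = {0, 1, 3, 4, 5}
Sat(EX A[done U ¬ready]) = {s : some successor in {0, 1, 3, 4, 5}} = {1, 3, 4, 5}

{1, 3, 4, 5}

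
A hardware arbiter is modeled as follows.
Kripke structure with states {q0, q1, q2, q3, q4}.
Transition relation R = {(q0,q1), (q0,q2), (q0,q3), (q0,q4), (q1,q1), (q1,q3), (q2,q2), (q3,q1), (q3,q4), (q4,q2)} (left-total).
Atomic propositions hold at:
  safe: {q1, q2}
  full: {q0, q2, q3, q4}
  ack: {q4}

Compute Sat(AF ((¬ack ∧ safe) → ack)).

Sat(¬ack) = {q0, q1, q2, q3}
Sat(¬ack ∧ safe) = {q1, q2}
Sat((¬ack ∧ safe) → ack) = {q0, q3, q4}
AF ((¬ack ∧ safe) → ack): least fixpoint, start Z0 = {q0, q3, q4}, add states with every successor in Z. Already a fixed point.
Sat(AF ((¬ack ∧ safe) → ack)) = {q0, q3, q4}

{q0, q3, q4}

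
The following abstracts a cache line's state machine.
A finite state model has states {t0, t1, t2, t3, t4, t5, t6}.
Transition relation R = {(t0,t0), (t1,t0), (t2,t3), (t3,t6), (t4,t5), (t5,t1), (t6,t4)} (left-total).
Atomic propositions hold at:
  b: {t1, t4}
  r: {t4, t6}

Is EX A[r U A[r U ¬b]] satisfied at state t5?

No

Sat(¬b) = {t0, t2, t3, t5, t6}
A[r U ¬b]: least fixpoint, start Z0 = Sat(¬b) = {t0, t2, t3, t5, t6}, add states in Sat(r) with every successor in Z. Z1 = {t0, t2, t3, t4, t5, t6}; fixed.
Sat(A[r U ¬b]) = {t0, t2, t3, t4, t5, t6}
A[r U A[r U ¬b]]: least fixpoint, start Z0 = Sat(A[r U ¬b]) = {t0, t2, t3, t4, t5, t6}, add states in Sat(r) with every successor in Z. Already a fixed point.
Sat(A[r U A[r U ¬b]]) = {t0, t2, t3, t4, t5, t6}
Sat(EX A[r U A[r U ¬b]]) = {s : some successor in {t0, t2, t3, t4, t5, t6}} = {t0, t1, t2, t3, t4, t6}
t5 ∉ Sat(EX A[r U A[r U ¬b]]) = {t0, t1, t2, t3, t4, t6}, so the formula does not hold at t5.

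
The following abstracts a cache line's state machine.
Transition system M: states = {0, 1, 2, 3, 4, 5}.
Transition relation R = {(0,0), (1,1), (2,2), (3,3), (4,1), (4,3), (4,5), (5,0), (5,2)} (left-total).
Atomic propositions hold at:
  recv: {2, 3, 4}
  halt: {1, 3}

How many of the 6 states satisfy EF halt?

EF halt: least fixpoint, start Z0 = {1, 3}, add states with some successor in Z. Z1 = {1, 3, 4}; fixed.
Sat(EF halt) = {1, 3, 4}
|Sat(EF halt)| = |{1, 3, 4}| = 3.

3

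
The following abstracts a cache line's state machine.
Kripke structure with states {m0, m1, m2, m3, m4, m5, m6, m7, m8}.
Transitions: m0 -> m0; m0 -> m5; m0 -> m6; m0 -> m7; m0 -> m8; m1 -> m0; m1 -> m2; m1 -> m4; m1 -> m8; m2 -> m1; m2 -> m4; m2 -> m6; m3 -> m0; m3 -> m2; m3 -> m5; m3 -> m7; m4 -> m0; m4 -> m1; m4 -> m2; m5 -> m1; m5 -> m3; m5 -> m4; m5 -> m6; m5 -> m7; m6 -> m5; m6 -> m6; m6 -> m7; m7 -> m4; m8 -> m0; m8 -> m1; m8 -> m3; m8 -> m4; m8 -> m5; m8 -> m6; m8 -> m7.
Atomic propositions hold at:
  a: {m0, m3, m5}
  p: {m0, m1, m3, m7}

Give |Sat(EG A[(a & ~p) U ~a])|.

6

Sat(~p) = {m2, m4, m5, m6, m8}
Sat(a & ~p) = {m5}
Sat(~a) = {m1, m2, m4, m6, m7, m8}
A[(a & ~p) U ~a]: least fixpoint, start Z0 = Sat(~a) = {m1, m2, m4, m6, m7, m8}, add states in Sat(a & ~p) with every successor in Z. Already a fixed point.
Sat(A[(a & ~p) U ~a]) = {m1, m2, m4, m6, m7, m8}
EG A[(a & ~p) U ~a]: greatest fixpoint, start Z0 = {m1, m2, m4, m6, m7, m8}, keep only states in Sat with some successor in Z. Already a fixed point.
Sat(EG A[(a & ~p) U ~a]) = {m1, m2, m4, m6, m7, m8}
|Sat(EG A[(a & ~p) U ~a])| = |{m1, m2, m4, m6, m7, m8}| = 6.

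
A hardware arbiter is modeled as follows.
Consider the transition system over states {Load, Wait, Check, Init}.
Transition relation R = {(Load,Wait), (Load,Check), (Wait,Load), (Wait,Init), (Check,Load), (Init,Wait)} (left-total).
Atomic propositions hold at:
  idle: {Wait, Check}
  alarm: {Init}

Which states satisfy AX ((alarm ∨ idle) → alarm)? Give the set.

Sat(alarm ∨ idle) = {Wait, Check, Init}
Sat((alarm ∨ idle) → alarm) = {Load, Init}
Sat(AX ((alarm ∨ idle) → alarm)) = {s : every successor in {Load, Init}} = {Wait, Check}

{Wait, Check}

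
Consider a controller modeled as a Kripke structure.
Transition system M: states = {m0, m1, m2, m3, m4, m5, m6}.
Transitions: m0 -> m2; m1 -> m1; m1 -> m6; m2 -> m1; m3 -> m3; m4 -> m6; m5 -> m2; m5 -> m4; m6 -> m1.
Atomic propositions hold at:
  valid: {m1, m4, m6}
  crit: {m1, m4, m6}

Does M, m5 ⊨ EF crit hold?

Yes

EF crit: least fixpoint, start Z0 = {m1, m4, m6}, add states with some successor in Z. Z1 = {m1, m2, m4, m5, m6}; Z2 = {m0, m1, m2, m4, m5, m6}; fixed.
Sat(EF crit) = {m0, m1, m2, m4, m5, m6}
m5 ∈ Sat(EF crit) = {m0, m1, m2, m4, m5, m6}, so the formula holds at m5.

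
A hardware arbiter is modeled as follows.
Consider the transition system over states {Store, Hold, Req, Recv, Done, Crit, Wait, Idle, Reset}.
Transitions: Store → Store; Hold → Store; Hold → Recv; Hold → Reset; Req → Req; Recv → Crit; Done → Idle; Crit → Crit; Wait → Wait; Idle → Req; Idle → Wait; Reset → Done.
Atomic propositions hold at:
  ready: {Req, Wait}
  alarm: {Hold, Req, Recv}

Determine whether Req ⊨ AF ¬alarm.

No

Sat(¬alarm) = {Store, Done, Crit, Wait, Idle, Reset}
AF ¬alarm: least fixpoint, start Z0 = {Store, Done, Crit, Wait, Idle, Reset}, add states with every successor in Z. Z1 = {Store, Recv, Done, Crit, Wait, Idle, Reset}; Z2 = {Store, Hold, Recv, Done, Crit, Wait, Idle, Reset}; fixed.
Sat(AF ¬alarm) = {Store, Hold, Recv, Done, Crit, Wait, Idle, Reset}
Req ∉ Sat(AF ¬alarm) = {Store, Hold, Recv, Done, Crit, Wait, Idle, Reset}, so the formula does not hold at Req.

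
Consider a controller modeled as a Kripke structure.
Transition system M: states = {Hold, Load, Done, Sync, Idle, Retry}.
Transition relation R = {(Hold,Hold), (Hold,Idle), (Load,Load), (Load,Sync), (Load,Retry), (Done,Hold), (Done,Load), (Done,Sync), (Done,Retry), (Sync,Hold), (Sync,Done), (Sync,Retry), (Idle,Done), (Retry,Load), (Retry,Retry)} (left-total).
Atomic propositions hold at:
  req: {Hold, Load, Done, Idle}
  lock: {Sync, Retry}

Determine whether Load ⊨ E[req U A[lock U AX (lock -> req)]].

No

Sat(lock -> req) = {Hold, Load, Done, Idle}
Sat(AX (lock -> req)) = {s : every successor in {Hold, Load, Done, Idle}} = {Hold, Idle}
A[lock U AX (lock -> req)]: least fixpoint, start Z0 = Sat(AX (lock -> req)) = {Hold, Idle}, add states in Sat(lock) with every successor in Z. Already a fixed point.
Sat(A[lock U AX (lock -> req)]) = {Hold, Idle}
E[req U A[lock U AX (lock -> req)]]: least fixpoint, start Z0 = Sat(A[lock U AX (lock -> req)]) = {Hold, Idle}, add states in Sat(req) with some successor in Z. Z1 = {Hold, Done, Idle}; fixed.
Sat(E[req U A[lock U AX (lock -> req)]]) = {Hold, Done, Idle}
Load ∉ Sat(E[req U A[lock U AX (lock -> req)]]) = {Hold, Done, Idle}, so the formula does not hold at Load.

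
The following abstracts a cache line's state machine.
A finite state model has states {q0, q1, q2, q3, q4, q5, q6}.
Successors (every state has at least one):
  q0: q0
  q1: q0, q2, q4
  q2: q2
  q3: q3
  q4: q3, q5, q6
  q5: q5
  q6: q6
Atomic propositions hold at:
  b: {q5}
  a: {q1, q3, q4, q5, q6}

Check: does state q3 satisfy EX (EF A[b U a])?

Yes

A[b U a]: least fixpoint, start Z0 = Sat(a) = {q1, q3, q4, q5, q6}, add states in Sat(b) with every successor in Z. Already a fixed point.
Sat(A[b U a]) = {q1, q3, q4, q5, q6}
EF A[b U a]: least fixpoint, start Z0 = {q1, q3, q4, q5, q6}, add states with some successor in Z. Already a fixed point.
Sat(EF A[b U a]) = {q1, q3, q4, q5, q6}
Sat(EX (EF A[b U a])) = {s : some successor in {q1, q3, q4, q5, q6}} = {q1, q3, q4, q5, q6}
q3 ∈ Sat(EX (EF A[b U a])) = {q1, q3, q4, q5, q6}, so the formula holds at q3.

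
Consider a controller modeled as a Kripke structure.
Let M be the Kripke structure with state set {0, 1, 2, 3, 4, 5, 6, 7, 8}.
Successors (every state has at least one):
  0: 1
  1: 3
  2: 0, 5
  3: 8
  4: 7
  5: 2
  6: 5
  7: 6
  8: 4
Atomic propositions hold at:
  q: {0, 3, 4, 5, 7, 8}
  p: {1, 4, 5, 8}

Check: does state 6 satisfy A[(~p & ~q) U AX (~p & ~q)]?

Yes

Sat(~p) = {0, 2, 3, 6, 7}
Sat(~q) = {1, 2, 6}
Sat(~p & ~q) = {2, 6}
Sat(AX (~p & ~q)) = {s : every successor in {2, 6}} = {5, 7}
A[(~p & ~q) U AX (~p & ~q)]: least fixpoint, start Z0 = Sat(AX (~p & ~q)) = {5, 7}, add states in Sat(~p & ~q) with every successor in Z. Z1 = {5, 6, 7}; fixed.
Sat(A[(~p & ~q) U AX (~p & ~q)]) = {5, 6, 7}
6 ∈ Sat(A[(~p & ~q) U AX (~p & ~q)]) = {5, 6, 7}, so the formula holds at 6.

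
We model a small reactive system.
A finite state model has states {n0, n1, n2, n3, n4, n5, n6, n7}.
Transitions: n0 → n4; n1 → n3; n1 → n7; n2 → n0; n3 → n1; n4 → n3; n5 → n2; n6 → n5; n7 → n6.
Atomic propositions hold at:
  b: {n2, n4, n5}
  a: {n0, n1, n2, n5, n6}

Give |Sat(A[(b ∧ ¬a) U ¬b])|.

Sat(¬a) = {n3, n4, n7}
Sat(b ∧ ¬a) = {n4}
Sat(¬b) = {n0, n1, n3, n6, n7}
A[(b ∧ ¬a) U ¬b]: least fixpoint, start Z0 = Sat(¬b) = {n0, n1, n3, n6, n7}, add states in Sat(b ∧ ¬a) with every successor in Z. Z1 = {n0, n1, n3, n4, n6, n7}; fixed.
Sat(A[(b ∧ ¬a) U ¬b]) = {n0, n1, n3, n4, n6, n7}
|Sat(A[(b ∧ ¬a) U ¬b])| = |{n0, n1, n3, n4, n6, n7}| = 6.

6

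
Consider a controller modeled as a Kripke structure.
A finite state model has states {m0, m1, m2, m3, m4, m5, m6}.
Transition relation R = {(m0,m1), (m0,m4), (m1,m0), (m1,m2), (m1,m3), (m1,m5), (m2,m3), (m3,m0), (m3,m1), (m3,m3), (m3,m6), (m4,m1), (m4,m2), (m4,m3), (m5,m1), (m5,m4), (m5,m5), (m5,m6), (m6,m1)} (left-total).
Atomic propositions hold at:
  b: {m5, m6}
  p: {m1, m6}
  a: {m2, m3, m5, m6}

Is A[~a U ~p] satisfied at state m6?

No

Sat(~a) = {m0, m1, m4}
Sat(~p) = {m0, m2, m3, m4, m5}
A[~a U ~p]: least fixpoint, start Z0 = Sat(~p) = {m0, m2, m3, m4, m5}, add states in Sat(~a) with every successor in Z. Z1 = {m0, m1, m2, m3, m4, m5}; fixed.
Sat(A[~a U ~p]) = {m0, m1, m2, m3, m4, m5}
m6 ∉ Sat(A[~a U ~p]) = {m0, m1, m2, m3, m4, m5}, so the formula does not hold at m6.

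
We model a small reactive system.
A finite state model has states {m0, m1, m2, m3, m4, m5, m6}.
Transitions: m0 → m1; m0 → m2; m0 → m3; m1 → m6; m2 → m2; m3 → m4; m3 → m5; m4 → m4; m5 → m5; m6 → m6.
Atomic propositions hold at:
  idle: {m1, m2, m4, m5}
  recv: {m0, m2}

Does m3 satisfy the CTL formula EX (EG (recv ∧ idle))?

No

Sat(recv ∧ idle) = {m2}
EG (recv ∧ idle): greatest fixpoint, start Z0 = {m2}, keep only states in Sat with some successor in Z. Already a fixed point.
Sat(EG (recv ∧ idle)) = {m2}
Sat(EX (EG (recv ∧ idle))) = {s : some successor in {m2}} = {m0, m2}
m3 ∉ Sat(EX (EG (recv ∧ idle))) = {m0, m2}, so the formula does not hold at m3.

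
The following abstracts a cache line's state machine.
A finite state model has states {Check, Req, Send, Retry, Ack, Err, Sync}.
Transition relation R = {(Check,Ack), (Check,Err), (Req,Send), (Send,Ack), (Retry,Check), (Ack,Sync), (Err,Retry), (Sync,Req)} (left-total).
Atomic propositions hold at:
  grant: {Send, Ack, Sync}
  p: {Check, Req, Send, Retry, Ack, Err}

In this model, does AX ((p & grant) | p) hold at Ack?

Sat(p & grant) = {Send, Ack}
Sat((p & grant) | p) = {Check, Req, Send, Retry, Ack, Err}
Sat(AX ((p & grant) | p)) = {s : every successor in {Check, Req, Send, Retry, Ack, Err}} = {Check, Req, Send, Retry, Err, Sync}
Ack ∉ Sat(AX ((p & grant) | p)) = {Check, Req, Send, Retry, Err, Sync}, so the formula does not hold at Ack.

No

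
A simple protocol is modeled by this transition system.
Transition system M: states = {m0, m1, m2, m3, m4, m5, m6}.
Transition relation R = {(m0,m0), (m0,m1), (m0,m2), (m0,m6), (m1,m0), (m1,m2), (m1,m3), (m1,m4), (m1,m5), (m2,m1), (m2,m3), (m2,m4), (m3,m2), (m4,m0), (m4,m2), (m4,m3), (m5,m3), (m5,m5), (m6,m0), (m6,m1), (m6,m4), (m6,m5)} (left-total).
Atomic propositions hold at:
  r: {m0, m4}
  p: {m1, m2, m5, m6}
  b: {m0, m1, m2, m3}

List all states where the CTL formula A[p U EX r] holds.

{m0, m1, m2, m4, m6}

Sat(EX r) = {s : some successor in {m0, m4}} = {m0, m1, m2, m4, m6}
A[p U EX r]: least fixpoint, start Z0 = Sat(EX r) = {m0, m1, m2, m4, m6}, add states in Sat(p) with every successor in Z. Already a fixed point.
Sat(A[p U EX r]) = {m0, m1, m2, m4, m6}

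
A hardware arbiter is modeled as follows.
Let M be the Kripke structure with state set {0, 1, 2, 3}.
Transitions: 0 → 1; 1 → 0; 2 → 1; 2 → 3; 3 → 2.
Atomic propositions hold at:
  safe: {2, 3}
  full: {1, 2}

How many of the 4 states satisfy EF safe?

EF safe: least fixpoint, start Z0 = {2, 3}, add states with some successor in Z. Already a fixed point.
Sat(EF safe) = {2, 3}
|Sat(EF safe)| = |{2, 3}| = 2.

2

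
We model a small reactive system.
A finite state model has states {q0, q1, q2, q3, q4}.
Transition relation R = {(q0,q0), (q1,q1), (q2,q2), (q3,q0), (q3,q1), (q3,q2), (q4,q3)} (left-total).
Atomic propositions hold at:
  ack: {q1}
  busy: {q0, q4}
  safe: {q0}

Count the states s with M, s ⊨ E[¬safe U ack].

Sat(¬safe) = {q1, q2, q3, q4}
E[¬safe U ack]: least fixpoint, start Z0 = Sat(ack) = {q1}, add states in Sat(¬safe) with some successor in Z. Z1 = {q1, q3}; Z2 = {q1, q3, q4}; fixed.
Sat(E[¬safe U ack]) = {q1, q3, q4}
|Sat(E[¬safe U ack])| = |{q1, q3, q4}| = 3.

3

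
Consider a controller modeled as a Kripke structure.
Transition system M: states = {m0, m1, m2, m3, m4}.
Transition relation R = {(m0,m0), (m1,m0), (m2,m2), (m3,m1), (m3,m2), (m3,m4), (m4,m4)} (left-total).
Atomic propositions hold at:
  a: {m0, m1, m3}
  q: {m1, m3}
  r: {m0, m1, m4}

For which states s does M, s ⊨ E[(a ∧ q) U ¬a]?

Sat(a ∧ q) = {m1, m3}
Sat(¬a) = {m2, m4}
E[(a ∧ q) U ¬a]: least fixpoint, start Z0 = Sat(¬a) = {m2, m4}, add states in Sat(a ∧ q) with some successor in Z. Z1 = {m2, m3, m4}; fixed.
Sat(E[(a ∧ q) U ¬a]) = {m2, m3, m4}

{m2, m3, m4}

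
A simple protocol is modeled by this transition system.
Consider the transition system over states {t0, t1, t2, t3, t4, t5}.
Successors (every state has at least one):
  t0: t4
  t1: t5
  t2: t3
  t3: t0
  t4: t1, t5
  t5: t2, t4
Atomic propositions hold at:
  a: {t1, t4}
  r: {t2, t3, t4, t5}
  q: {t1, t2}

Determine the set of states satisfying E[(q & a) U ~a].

Sat(q & a) = {t1}
Sat(~a) = {t0, t2, t3, t5}
E[(q & a) U ~a]: least fixpoint, start Z0 = Sat(~a) = {t0, t2, t3, t5}, add states in Sat(q & a) with some successor in Z. Z1 = {t0, t1, t2, t3, t5}; fixed.
Sat(E[(q & a) U ~a]) = {t0, t1, t2, t3, t5}

{t0, t1, t2, t3, t5}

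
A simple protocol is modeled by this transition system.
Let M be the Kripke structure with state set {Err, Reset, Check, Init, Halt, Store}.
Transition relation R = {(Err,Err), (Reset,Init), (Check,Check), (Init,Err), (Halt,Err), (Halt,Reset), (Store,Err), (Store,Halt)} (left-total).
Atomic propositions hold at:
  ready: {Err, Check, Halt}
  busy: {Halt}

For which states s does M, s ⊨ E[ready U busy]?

{Halt}

E[ready U busy]: least fixpoint, start Z0 = Sat(busy) = {Halt}, add states in Sat(ready) with some successor in Z. Already a fixed point.
Sat(E[ready U busy]) = {Halt}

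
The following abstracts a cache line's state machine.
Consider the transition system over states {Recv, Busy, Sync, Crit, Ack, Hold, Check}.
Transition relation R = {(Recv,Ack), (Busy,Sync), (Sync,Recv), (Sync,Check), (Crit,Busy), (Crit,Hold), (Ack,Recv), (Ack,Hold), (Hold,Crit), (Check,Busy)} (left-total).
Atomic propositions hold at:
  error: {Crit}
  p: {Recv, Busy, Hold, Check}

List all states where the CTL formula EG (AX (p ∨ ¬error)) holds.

{Recv, Busy, Sync, Crit, Ack, Check}

Sat(¬error) = {Recv, Busy, Sync, Ack, Hold, Check}
Sat(p ∨ ¬error) = {Recv, Busy, Sync, Ack, Hold, Check}
Sat(AX (p ∨ ¬error)) = {s : every successor in {Recv, Busy, Sync, Ack, Hold, Check}} = {Recv, Busy, Sync, Crit, Ack, Check}
EG (AX (p ∨ ¬error)): greatest fixpoint, start Z0 = {Recv, Busy, Sync, Crit, Ack, Check}, keep only states in Sat with some successor in Z. Already a fixed point.
Sat(EG (AX (p ∨ ¬error))) = {Recv, Busy, Sync, Crit, Ack, Check}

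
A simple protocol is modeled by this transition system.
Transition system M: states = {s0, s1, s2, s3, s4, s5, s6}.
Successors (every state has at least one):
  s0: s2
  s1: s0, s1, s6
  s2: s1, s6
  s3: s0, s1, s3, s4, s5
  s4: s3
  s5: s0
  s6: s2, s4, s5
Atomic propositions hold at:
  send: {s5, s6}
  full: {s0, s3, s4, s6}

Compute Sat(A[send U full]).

A[send U full]: least fixpoint, start Z0 = Sat(full) = {s0, s3, s4, s6}, add states in Sat(send) with every successor in Z. Z1 = {s0, s3, s4, s5, s6}; fixed.
Sat(A[send U full]) = {s0, s3, s4, s5, s6}

{s0, s3, s4, s5, s6}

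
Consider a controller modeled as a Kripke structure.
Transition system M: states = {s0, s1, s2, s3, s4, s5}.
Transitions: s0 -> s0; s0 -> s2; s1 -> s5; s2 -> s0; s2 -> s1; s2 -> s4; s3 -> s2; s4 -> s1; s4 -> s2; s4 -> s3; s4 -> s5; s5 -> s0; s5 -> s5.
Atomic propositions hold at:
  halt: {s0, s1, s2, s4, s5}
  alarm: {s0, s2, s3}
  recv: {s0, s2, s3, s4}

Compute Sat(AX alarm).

{s0, s3}

Sat(AX alarm) = {s : every successor in {s0, s2, s3}} = {s0, s3}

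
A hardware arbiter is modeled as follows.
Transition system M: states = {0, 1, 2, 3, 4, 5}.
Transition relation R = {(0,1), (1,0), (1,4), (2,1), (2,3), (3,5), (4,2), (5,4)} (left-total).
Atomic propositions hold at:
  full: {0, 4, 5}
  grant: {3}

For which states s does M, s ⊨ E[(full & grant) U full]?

{0, 4, 5}

Sat(full & grant) = ∅
E[(full & grant) U full]: least fixpoint, start Z0 = Sat(full) = {0, 4, 5}, add states in Sat(full & grant) with some successor in Z. Already a fixed point.
Sat(E[(full & grant) U full]) = {0, 4, 5}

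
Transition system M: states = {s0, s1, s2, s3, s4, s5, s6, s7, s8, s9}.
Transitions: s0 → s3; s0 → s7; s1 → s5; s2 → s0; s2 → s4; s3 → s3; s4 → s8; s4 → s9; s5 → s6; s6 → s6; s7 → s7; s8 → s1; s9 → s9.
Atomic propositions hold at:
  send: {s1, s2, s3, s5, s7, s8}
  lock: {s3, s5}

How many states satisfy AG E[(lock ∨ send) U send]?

Sat(lock ∨ send) = {s1, s2, s3, s5, s7, s8}
E[(lock ∨ send) U send]: least fixpoint, start Z0 = Sat(send) = {s1, s2, s3, s5, s7, s8}, add states in Sat(lock ∨ send) with some successor in Z. Already a fixed point.
Sat(E[(lock ∨ send) U send]) = {s1, s2, s3, s5, s7, s8}
AG E[(lock ∨ send) U send]: greatest fixpoint, start Z0 = {s1, s2, s3, s5, s7, s8}, keep only states in Sat with every successor in Z. Z1 = {s1, s3, s7, s8}; Z2 = {s3, s7, s8}; Z3 = {s3, s7}; fixed.
Sat(AG E[(lock ∨ send) U send]) = {s3, s7}
|Sat(AG E[(lock ∨ send) U send])| = |{s3, s7}| = 2.

2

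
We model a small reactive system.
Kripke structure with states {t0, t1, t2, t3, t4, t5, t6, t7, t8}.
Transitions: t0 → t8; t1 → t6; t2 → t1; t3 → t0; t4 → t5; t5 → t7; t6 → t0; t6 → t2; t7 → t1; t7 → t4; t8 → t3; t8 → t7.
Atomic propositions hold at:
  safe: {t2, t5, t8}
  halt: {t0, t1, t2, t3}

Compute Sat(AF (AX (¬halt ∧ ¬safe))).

Sat(¬halt) = {t4, t5, t6, t7, t8}
Sat(¬safe) = {t0, t1, t3, t4, t6, t7}
Sat(¬halt ∧ ¬safe) = {t4, t6, t7}
Sat(AX (¬halt ∧ ¬safe)) = {s : every successor in {t4, t6, t7}} = {t1, t5}
AF (AX (¬halt ∧ ¬safe)): least fixpoint, start Z0 = {t1, t5}, add states with every successor in Z. Z1 = {t1, t2, t4, t5}; Z2 = {t1, t2, t4, t5, t7}; fixed.
Sat(AF (AX (¬halt ∧ ¬safe))) = {t1, t2, t4, t5, t7}

{t1, t2, t4, t5, t7}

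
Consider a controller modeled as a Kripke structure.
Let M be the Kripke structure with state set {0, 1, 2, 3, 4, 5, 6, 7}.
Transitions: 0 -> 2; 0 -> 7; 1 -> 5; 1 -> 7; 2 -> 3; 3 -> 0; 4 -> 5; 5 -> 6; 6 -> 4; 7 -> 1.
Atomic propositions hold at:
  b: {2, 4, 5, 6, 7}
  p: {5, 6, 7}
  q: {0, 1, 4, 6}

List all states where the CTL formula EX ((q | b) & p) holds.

{0, 1, 4, 5}

Sat(q | b) = {0, 1, 2, 4, 5, 6, 7}
Sat((q | b) & p) = {5, 6, 7}
Sat(EX ((q | b) & p)) = {s : some successor in {5, 6, 7}} = {0, 1, 4, 5}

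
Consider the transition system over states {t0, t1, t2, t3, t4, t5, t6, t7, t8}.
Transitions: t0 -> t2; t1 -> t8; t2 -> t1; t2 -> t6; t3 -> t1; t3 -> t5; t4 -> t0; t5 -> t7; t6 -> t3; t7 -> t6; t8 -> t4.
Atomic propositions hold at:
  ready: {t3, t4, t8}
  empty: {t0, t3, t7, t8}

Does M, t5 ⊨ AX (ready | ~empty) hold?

No

Sat(~empty) = {t1, t2, t4, t5, t6}
Sat(ready | ~empty) = {t1, t2, t3, t4, t5, t6, t8}
Sat(AX (ready | ~empty)) = {s : every successor in {t1, t2, t3, t4, t5, t6, t8}} = {t0, t1, t2, t3, t6, t7, t8}
t5 ∉ Sat(AX (ready | ~empty)) = {t0, t1, t2, t3, t6, t7, t8}, so the formula does not hold at t5.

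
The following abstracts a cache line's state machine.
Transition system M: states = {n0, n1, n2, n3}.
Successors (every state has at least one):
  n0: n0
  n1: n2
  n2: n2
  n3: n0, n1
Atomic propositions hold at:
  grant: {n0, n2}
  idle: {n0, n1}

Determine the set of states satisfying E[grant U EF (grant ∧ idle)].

{n0, n3}

Sat(grant ∧ idle) = {n0}
EF (grant ∧ idle): least fixpoint, start Z0 = {n0}, add states with some successor in Z. Z1 = {n0, n3}; fixed.
Sat(EF (grant ∧ idle)) = {n0, n3}
E[grant U EF (grant ∧ idle)]: least fixpoint, start Z0 = Sat(EF (grant ∧ idle)) = {n0, n3}, add states in Sat(grant) with some successor in Z. Already a fixed point.
Sat(E[grant U EF (grant ∧ idle)]) = {n0, n3}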